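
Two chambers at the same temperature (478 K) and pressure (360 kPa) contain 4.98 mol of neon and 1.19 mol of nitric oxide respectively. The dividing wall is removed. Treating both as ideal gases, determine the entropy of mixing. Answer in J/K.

ΔS_mix = 25.2 J/K

Mole fractions: x_A = 4.98/6.17 = 0.807, x_B = 0.193.
ΔS_mix = −R(n_A ln x_A + n_B ln x_B) = −8.314 × (4.98 ln 0.807 + 1.19 ln 0.193) = 25.2 J/K.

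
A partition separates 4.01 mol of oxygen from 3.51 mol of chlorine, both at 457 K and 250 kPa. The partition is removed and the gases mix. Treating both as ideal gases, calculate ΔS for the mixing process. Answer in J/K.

Mole fractions: x_A = 4.01/7.52 = 0.533, x_B = 0.467.
ΔS_mix = −R(n_A ln x_A + n_B ln x_B) = −8.314 × (4.01 ln 0.533 + 3.51 ln 0.467) = 43.2 J/K.

ΔS_mix = 43.2 J/K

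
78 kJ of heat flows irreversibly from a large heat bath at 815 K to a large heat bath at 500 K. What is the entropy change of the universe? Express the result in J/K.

ΔS_total = 60.3 J/K

ΔS_hot = −Q/T_H = −78000/815 = -95.71 J/K and ΔS_cold = +Q/T_C = 78000/500 = 156 J/K.
ΔS_total = -95.71 + 156 = 60.3 J/K, positive as the second law requires.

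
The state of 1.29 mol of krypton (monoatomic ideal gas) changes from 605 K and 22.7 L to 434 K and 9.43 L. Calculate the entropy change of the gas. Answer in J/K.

Entropy is a state function: ΔS = nC_V ln(T₂/T₁) + nR ln(V₂/V₁), with C_V = 3R/2 = 12.47 J mol⁻¹ K⁻¹ for a monoatomic ideal gas.
ΔS = 1.29 × [12.47 × ln(434/605) + 8.314 × ln(9.43/22.7)] = -14.8 J/K.

ΔS = -14.8 J/K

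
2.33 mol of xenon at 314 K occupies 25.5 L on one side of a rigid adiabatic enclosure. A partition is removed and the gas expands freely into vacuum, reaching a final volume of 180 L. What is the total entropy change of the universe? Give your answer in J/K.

No heat is exchanged and no work is done, so the ideal-gas temperature stays constant.
Entropy is a state function; using a reversible isothermal path, ΔS_gas = nR ln(V₂/V₁) = 2.33 × 8.314 × ln(180/25.5) = 37.9 J/K.
The insulated surroundings exchange no heat, so ΔS_surr = 0 and ΔS_universe = ΔS_gas.

ΔS_universe = 37.9 J/K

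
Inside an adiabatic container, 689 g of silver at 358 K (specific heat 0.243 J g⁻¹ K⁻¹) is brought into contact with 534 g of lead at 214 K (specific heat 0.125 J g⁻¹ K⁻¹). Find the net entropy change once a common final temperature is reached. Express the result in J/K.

Energy balance: T_f = (m₁c₁T₁ + m₂c₂T₂)/(m₁c₁ + m₂c₂) = 316.95 K.
ΔS₁ = m₁c₁ ln(T_f/T₁) = 167.427 × ln(316.95/358) = -20.39 J/K.
ΔS₂ = m₂c₂ ln(T_f/T₂) = 66.75 × ln(316.95/214) = 26.22 J/K.
ΔS_total = -20.39 + 26.22 = 5.83 J/K.

ΔS_total = 5.83 J/K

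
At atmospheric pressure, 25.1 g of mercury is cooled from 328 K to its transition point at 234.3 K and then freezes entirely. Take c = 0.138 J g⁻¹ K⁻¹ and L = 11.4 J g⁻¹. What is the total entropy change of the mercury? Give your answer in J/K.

ΔS = -2.39 J/K

Cooling step: ΔS₁ = m c ln(T_tr/T_i) = 25.1 × 0.138 × ln(234.3/328) = -1.165 J/K.
Phase change: ΔS₂ = −mL/T_tr = −25.1 × 11.4 / 234.3 = -1.221 J/K.
ΔS_total = (-1.165) + (-1.221) = -2.39 J/K.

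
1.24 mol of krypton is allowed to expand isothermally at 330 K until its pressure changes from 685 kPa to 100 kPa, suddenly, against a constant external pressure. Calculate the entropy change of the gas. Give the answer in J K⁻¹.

Entropy is a state function, so ΔS_gas depends only on the end states.
For an isothermal ideal gas ΔS_gas = nR ln(P₁/P₂) = 1.24 × 8.314 × ln(685/100) = 19.8 J/K.

ΔS_gas = 19.8 J/K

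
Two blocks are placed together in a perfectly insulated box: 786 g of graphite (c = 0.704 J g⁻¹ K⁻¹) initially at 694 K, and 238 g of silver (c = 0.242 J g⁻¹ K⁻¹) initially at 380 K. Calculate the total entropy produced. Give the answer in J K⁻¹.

Energy balance: T_f = (m₁c₁T₁ + m₂c₂T₂)/(m₁c₁ + m₂c₂) = 664.4 K.
ΔS₁ = m₁c₁ ln(T_f/T₁) = 553.344 × ln(664.4/694) = -24.12 J/K.
ΔS₂ = m₂c₂ ln(T_f/T₂) = 57.596 × ln(664.4/380) = 32.18 J/K.
ΔS_total = -24.12 + 32.18 = 8.06 J/K.

ΔS_total = 8.06 J/K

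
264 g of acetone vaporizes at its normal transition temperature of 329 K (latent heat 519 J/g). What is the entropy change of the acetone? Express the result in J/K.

ΔS = 416 J/K

Heat absorbed by the substance: Q = mL = 264 × 519 = 137016 J.
At constant T, ΔS = Q_rev/T = 137016 / 329 = 416 J/K.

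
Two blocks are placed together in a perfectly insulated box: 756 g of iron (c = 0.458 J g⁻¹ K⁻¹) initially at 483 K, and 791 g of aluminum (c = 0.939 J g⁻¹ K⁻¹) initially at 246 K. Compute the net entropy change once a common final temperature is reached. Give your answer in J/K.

ΔS_total = 57.4 J/K

Energy balance: T_f = (m₁c₁T₁ + m₂c₂T₂)/(m₁c₁ + m₂c₂) = 321.35 K.
ΔS₁ = m₁c₁ ln(T_f/T₁) = 346.248 × ln(321.35/483) = -141.1 J/K.
ΔS₂ = m₂c₂ ln(T_f/T₂) = 742.749 × ln(321.35/246) = 198.5 J/K.
ΔS_total = -141.1 + 198.5 = 57.4 J/K.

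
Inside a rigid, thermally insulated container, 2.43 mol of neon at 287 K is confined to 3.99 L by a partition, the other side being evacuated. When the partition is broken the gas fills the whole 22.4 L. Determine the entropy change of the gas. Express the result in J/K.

ΔS_gas = 34.9 J/K

For an ideal gas in free expansion Q = 0 and W = 0, so T is unchanged.
Entropy is a state function; using a reversible isothermal path, ΔS_gas = nR ln(V₂/V₁) = 2.43 × 8.314 × ln(22.4/3.99) = 34.9 J/K.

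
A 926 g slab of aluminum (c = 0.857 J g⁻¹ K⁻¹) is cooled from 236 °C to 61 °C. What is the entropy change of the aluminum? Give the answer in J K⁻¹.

ΔS = -334 J/K

In kelvin: T₁ = 509.15 K, T₂ = 334.15 K. ΔS = ∫dQ_rev/T = m c ln(T₂/T₁) = 926 × 0.857 × ln(334.15/509.15) = -334 J/K.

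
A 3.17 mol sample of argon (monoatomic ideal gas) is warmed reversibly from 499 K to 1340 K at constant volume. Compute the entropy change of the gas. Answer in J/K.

At constant volume, ΔS = nC_V ln(T₂/T₁) with C_V = 3R/2 = 12.47 J mol⁻¹ K⁻¹.
ΔS = 3.17 × 12.47 × ln(1340/499) = 39.1 J/K.

ΔS = 39.1 J/K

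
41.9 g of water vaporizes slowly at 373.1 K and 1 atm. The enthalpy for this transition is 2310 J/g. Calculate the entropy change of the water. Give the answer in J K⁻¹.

Heat absorbed by the substance: Q = mL = 41.9 × 2310 = 96789 J.
At constant T, ΔS = Q_rev/T = 96789 / 373.1 = 259 J/K.

ΔS = 259 J/K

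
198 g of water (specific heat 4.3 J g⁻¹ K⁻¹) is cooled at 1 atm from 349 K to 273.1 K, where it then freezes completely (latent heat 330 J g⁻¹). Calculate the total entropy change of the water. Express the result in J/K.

ΔS = -448 J/K

Cooling step: ΔS₁ = m c ln(T_tr/T_i) = 198 × 4.3 × ln(273.1/349) = -208.8 J/K.
Phase change: ΔS₂ = −mL/T_tr = −198 × 330 / 273.1 = -239.3 J/K.
ΔS_total = (-208.8) + (-239.3) = -448 J/K.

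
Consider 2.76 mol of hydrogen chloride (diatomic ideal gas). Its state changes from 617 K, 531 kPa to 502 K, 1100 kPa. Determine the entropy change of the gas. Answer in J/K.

ΔS = -33.3 J/K

ΔS = nC_p ln(T₂/T₁) − nR ln(P₂/P₁), with C_p = 7R/2 = 29.1 J mol⁻¹ K⁻¹ for a diatomic ideal gas.
ΔS = 2.76 × [29.1 × ln(502/617) − 8.314 × ln(1100/531)] = -33.3 J/K.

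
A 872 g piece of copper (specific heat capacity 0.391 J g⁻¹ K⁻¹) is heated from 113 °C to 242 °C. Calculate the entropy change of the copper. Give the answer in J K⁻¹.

ΔS = 98.3 J/K

In kelvin: T₁ = 386.15 K, T₂ = 515.15 K. ΔS = ∫dQ_rev/T = m c ln(T₂/T₁) = 872 × 0.391 × ln(515.15/386.15) = 98.3 J/K.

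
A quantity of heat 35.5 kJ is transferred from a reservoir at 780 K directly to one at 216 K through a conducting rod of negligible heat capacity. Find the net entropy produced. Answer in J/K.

ΔS_total = 119 J/K

ΔS_hot = −Q/T_H = −35500/780 = -45.51 J/K and ΔS_cold = +Q/T_C = 35500/216 = 164.4 J/K.
ΔS_total = -45.51 + 164.4 = 119 J/K, positive as the second law requires.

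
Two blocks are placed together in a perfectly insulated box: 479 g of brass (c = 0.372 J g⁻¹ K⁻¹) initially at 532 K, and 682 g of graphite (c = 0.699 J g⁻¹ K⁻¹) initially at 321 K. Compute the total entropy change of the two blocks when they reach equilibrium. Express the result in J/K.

ΔS_total = 17.7 J/K

Energy balance: T_f = (m₁c₁T₁ + m₂c₂T₂)/(m₁c₁ + m₂c₂) = 378.41 K.
ΔS₁ = m₁c₁ ln(T_f/T₁) = 178.188 × ln(378.41/532) = -60.7 J/K.
ΔS₂ = m₂c₂ ln(T_f/T₂) = 476.718 × ln(378.41/321) = 78.44 J/K.
ΔS_total = -60.7 + 78.44 = 17.7 J/K.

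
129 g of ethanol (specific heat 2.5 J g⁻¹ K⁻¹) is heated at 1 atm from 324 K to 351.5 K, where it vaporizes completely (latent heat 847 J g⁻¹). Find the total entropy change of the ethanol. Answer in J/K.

ΔS = 337 J/K

Warming step: ΔS₁ = m c ln(T_tr/T_i) = 129 × 2.5 × ln(351.5/324) = 26.27 J/K.
Phase change: ΔS₂ = +mL/T_tr = 129 × 847 / 351.5 = 310.8 J/K.
ΔS_total = (26.27) + (310.8) = 337 J/K.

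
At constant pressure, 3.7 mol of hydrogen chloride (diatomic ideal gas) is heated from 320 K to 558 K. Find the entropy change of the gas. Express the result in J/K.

ΔS = 59.9 J/K

At constant pressure, ΔS = nC_p ln(T₂/T₁) with C_p = 7R/2 = 29.1 J mol⁻¹ K⁻¹.
ΔS = 3.7 × 29.1 × ln(558/320) = 59.9 J/K.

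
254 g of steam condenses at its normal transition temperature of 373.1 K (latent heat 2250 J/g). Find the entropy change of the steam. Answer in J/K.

Heat released by the substance: Q = −mL = −254 × 2250 = −571500 J.
At constant T, ΔS = Q_rev/T = −571500 / 373.1 = -1530 J/K.

ΔS = -1530 J/K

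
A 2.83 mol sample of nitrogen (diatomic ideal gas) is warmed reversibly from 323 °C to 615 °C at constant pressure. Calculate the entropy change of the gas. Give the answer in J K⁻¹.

ΔS = 32.8 J/K

In kelvin: T₁ = 596.15 K, T₂ = 888.15 K. At constant pressure, ΔS = nC_p ln(T₂/T₁) with C_p = 7R/2 = 29.1 J mol⁻¹ K⁻¹.
ΔS = 2.83 × 29.1 × ln(888.15/596.15) = 32.8 J/K.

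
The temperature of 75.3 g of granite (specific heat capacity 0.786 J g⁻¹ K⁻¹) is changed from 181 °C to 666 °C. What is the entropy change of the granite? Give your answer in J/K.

ΔS = 43 J/K

In kelvin: T₁ = 454.15 K, T₂ = 939.15 K. ΔS = ∫dQ_rev/T = m c ln(T₂/T₁) = 75.3 × 0.786 × ln(939.15/454.15) = 43 J/K.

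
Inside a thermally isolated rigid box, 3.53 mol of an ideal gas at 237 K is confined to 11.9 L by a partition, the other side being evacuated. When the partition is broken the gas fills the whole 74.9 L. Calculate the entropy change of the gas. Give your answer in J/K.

For an ideal gas in free expansion Q = 0 and W = 0, so T is unchanged.
Entropy is a state function; using a reversible isothermal path, ΔS_gas = nR ln(V₂/V₁) = 3.53 × 8.314 × ln(74.9/11.9) = 54 J/K.

ΔS_gas = 54 J/K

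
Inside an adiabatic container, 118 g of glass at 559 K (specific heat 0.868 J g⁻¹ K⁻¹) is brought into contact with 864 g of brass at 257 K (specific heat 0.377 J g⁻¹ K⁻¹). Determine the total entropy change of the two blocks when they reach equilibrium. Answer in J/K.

ΔS_total = 26.5 J/K

Energy balance: T_f = (m₁c₁T₁ + m₂c₂T₂)/(m₁c₁ + m₂c₂) = 329.25 K.
ΔS₁ = m₁c₁ ln(T_f/T₁) = 102.424 × ln(329.25/559) = -54.22 J/K.
ΔS₂ = m₂c₂ ln(T_f/T₂) = 325.728 × ln(329.25/257) = 80.69 J/K.
ΔS_total = -54.22 + 80.69 = 26.5 J/K.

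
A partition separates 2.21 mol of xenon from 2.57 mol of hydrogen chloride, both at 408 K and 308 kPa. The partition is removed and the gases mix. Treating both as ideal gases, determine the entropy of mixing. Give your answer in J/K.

Mole fractions: x_A = 2.21/4.78 = 0.462, x_B = 0.538.
ΔS_mix = −R(n_A ln x_A + n_B ln x_B) = −8.314 × (2.21 ln 0.462 + 2.57 ln 0.538) = 27.4 J/K.

ΔS_mix = 27.4 J/K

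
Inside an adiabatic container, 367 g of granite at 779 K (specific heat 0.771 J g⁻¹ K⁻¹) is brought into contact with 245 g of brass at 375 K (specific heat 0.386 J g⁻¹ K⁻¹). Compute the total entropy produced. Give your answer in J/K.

ΔS_total = 16.6 J/K

Energy balance: T_f = (m₁c₁T₁ + m₂c₂T₂)/(m₁c₁ + m₂c₂) = 677.8 K.
ΔS₁ = m₁c₁ ln(T_f/T₁) = 282.957 × ln(677.8/779) = -39.38 J/K.
ΔS₂ = m₂c₂ ln(T_f/T₂) = 94.57 × ln(677.8/375) = 55.98 J/K.
ΔS_total = -39.38 + 55.98 = 16.6 J/K.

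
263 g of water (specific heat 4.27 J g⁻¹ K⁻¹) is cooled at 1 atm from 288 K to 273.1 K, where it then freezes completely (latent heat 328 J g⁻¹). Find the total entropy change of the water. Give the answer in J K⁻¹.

ΔS = -376 J/K

Cooling step: ΔS₁ = m c ln(T_tr/T_i) = 263 × 4.27 × ln(273.1/288) = -59.66 J/K.
Phase change: ΔS₂ = −mL/T_tr = −263 × 328 / 273.1 = -315.9 J/K.
ΔS_total = (-59.66) + (-315.9) = -376 J/K.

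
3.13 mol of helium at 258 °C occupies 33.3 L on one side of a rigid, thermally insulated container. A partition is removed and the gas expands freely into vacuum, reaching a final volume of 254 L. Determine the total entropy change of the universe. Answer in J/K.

ΔS_universe = 52.9 J/K

For an ideal gas in free expansion Q = 0 and W = 0, so T is unchanged.
Entropy is a state function; using a reversible isothermal path, ΔS_gas = nR ln(V₂/V₁) = 3.13 × 8.314 × ln(254/33.3) = 52.9 J/K.
The insulated surroundings exchange no heat, so ΔS_surr = 0 and ΔS_universe = ΔS_gas.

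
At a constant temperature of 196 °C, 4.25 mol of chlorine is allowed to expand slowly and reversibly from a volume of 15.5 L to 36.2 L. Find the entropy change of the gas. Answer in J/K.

ΔS_gas = 30 J/K

For an isothermal ideal gas ΔS_gas = nR ln(V₂/V₁) = 4.25 × 8.314 × ln(36.2/15.5) = 30 J/K.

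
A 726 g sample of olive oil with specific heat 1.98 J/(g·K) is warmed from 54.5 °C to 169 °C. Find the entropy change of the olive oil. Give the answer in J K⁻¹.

In kelvin: T₁ = 327.65 K, T₂ = 442.15 K. ΔS = ∫dQ_rev/T = m c ln(T₂/T₁) = 726 × 1.98 × ln(442.15/327.65) = 431 J/K.

ΔS = 431 J/K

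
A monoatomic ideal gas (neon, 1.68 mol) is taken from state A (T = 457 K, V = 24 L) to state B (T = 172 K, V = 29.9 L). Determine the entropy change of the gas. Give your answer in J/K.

ΔS = -17.4 J/K

Entropy is a state function: ΔS = nC_V ln(T₂/T₁) + nR ln(V₂/V₁), with C_V = 3R/2 = 12.47 J mol⁻¹ K⁻¹ for a monoatomic ideal gas.
ΔS = 1.68 × [12.47 × ln(172/457) + 8.314 × ln(29.9/24)] = -17.4 J/K.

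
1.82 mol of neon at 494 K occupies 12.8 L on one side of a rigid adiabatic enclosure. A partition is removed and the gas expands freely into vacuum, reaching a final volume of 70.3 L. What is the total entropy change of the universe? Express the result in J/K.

ΔS_universe = 25.8 J/K

For an ideal gas in free expansion Q = 0 and W = 0, so T is unchanged.
Entropy is a state function; using a reversible isothermal path, ΔS_gas = nR ln(V₂/V₁) = 1.82 × 8.314 × ln(70.3/12.8) = 25.8 J/K.
The insulated surroundings exchange no heat, so ΔS_surr = 0 and ΔS_universe = ΔS_gas.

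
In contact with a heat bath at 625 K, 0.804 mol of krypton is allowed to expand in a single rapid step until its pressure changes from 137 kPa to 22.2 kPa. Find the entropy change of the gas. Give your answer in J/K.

Entropy is a state function, so ΔS_gas depends only on the end states.
For an isothermal ideal gas ΔS_gas = nR ln(P₁/P₂) = 0.804 × 8.314 × ln(137/22.2) = 12.2 J/K.

ΔS_gas = 12.2 J/K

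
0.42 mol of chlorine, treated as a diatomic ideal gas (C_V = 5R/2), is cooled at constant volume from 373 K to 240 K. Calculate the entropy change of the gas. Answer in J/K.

ΔS = -3.85 J/K

At constant volume, ΔS = nC_V ln(T₂/T₁) with C_V = 5R/2 = 20.79 J mol⁻¹ K⁻¹.
ΔS = 0.42 × 20.79 × ln(240/373) = -3.85 J/K.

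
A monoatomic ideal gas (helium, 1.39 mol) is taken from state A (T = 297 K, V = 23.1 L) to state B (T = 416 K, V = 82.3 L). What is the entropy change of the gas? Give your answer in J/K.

Entropy is a state function: ΔS = nC_V ln(T₂/T₁) + nR ln(V₂/V₁), with C_V = 3R/2 = 12.47 J mol⁻¹ K⁻¹ for a monoatomic ideal gas.
ΔS = 1.39 × [12.47 × ln(416/297) + 8.314 × ln(82.3/23.1)] = 20.5 J/K.

ΔS = 20.5 J/K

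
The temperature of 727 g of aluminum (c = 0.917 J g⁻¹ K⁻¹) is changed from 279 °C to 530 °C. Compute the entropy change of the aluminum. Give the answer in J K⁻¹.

In kelvin: T₁ = 552.15 K, T₂ = 803.15 K. ΔS = ∫dQ_rev/T = m c ln(T₂/T₁) = 727 × 0.917 × ln(803.15/552.15) = 250 J/K.

ΔS = 250 J/K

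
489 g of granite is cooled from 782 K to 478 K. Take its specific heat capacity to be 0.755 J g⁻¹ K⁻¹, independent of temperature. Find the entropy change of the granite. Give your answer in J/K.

ΔS = -182 J/K

ΔS = ∫dQ_rev/T = m c ln(T₂/T₁) = 489 × 0.755 × ln(478/782) = -182 J/K.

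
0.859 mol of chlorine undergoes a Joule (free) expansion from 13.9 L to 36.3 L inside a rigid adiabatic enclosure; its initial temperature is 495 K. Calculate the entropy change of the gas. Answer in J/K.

For an ideal gas in free expansion Q = 0 and W = 0, so T is unchanged.
Entropy is a state function; using a reversible isothermal path, ΔS_gas = nR ln(V₂/V₁) = 0.859 × 8.314 × ln(36.3/13.9) = 6.86 J/K.

ΔS_gas = 6.86 J/K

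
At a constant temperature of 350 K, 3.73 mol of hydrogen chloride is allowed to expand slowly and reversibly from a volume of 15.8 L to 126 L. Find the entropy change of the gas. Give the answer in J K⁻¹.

For an isothermal ideal gas ΔS_gas = nR ln(V₂/V₁) = 3.73 × 8.314 × ln(126/15.8) = 64.4 J/K.

ΔS_gas = 64.4 J/K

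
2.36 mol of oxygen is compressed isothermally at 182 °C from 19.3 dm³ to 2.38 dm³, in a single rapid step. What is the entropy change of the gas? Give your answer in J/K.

Entropy is a state function, so ΔS_gas depends only on the end states.
For an isothermal ideal gas ΔS_gas = nR ln(V₂/V₁) = 2.36 × 8.314 × ln(2.38/19.3) = -41.1 J/K.

ΔS_gas = -41.1 J/K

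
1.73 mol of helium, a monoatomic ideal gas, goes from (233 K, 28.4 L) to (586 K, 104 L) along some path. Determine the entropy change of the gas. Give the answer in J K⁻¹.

Entropy is a state function: ΔS = nC_V ln(T₂/T₁) + nR ln(V₂/V₁), with C_V = 3R/2 = 12.47 J mol⁻¹ K⁻¹ for a monoatomic ideal gas.
ΔS = 1.73 × [12.47 × ln(586/233) + 8.314 × ln(104/28.4)] = 38.6 J/K.

ΔS = 38.6 J/K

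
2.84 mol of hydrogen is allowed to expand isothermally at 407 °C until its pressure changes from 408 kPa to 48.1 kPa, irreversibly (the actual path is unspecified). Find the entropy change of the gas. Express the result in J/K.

Entropy is a state function, so ΔS_gas depends only on the end states.
For an isothermal ideal gas ΔS_gas = nR ln(P₁/P₂) = 2.84 × 8.314 × ln(408/48.1) = 50.5 J/K.

ΔS_gas = 50.5 J/K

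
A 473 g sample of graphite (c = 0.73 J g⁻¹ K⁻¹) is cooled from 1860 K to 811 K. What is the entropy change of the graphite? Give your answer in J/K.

ΔS = -287 J/K

ΔS = ∫dQ_rev/T = m c ln(T₂/T₁) = 473 × 0.73 × ln(811/1860) = -287 J/K.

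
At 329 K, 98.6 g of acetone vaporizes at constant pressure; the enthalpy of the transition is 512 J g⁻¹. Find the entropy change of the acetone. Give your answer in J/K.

ΔS = 153 J/K

Heat absorbed by the substance: Q = mL = 98.6 × 512 = 50483.2 J.
At constant T, ΔS = Q_rev/T = 50483.2 / 329 = 153 J/K.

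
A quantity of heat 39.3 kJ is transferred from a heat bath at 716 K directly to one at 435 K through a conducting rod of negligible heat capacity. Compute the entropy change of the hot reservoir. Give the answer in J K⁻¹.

The hot reservoir loses heat Q, so ΔS_hot = −Q/T_H = −39300/716 = -54.9 J/K.

ΔS_hot = -54.9 J/K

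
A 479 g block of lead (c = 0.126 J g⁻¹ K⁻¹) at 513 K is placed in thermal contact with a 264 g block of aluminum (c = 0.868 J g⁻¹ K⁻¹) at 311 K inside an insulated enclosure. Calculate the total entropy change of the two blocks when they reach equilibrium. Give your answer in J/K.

Energy balance: T_f = (m₁c₁T₁ + m₂c₂T₂)/(m₁c₁ + m₂c₂) = 353.11 K.
ΔS₁ = m₁c₁ ln(T_f/T₁) = 60.354 × ln(353.11/513) = -22.54 J/K.
ΔS₂ = m₂c₂ ln(T_f/T₂) = 229.152 × ln(353.11/311) = 29.1 J/K.
ΔS_total = -22.54 + 29.1 = 6.56 J/K.

ΔS_total = 6.56 J/K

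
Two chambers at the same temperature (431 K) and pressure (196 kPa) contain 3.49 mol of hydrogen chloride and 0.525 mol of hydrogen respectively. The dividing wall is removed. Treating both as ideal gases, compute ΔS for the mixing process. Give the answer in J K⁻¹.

ΔS_mix = 12.9 J/K

Mole fractions: x_A = 3.49/4.02 = 0.869, x_B = 0.131.
ΔS_mix = −R(n_A ln x_A + n_B ln x_B) = −8.314 × (3.49 ln 0.869 + 0.525 ln 0.131) = 12.9 J/K.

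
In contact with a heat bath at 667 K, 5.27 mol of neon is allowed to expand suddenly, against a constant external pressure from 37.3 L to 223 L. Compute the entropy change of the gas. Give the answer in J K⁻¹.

Entropy is a state function, so ΔS_gas depends only on the end states.
For an isothermal ideal gas ΔS_gas = nR ln(V₂/V₁) = 5.27 × 8.314 × ln(223/37.3) = 78.3 J/K.

ΔS_gas = 78.3 J/K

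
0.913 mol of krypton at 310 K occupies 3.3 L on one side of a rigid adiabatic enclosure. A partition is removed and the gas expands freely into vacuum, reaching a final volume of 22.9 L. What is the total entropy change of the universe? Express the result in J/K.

ΔS_universe = 14.7 J/K

For an ideal gas in free expansion Q = 0 and W = 0, so T is unchanged.
Entropy is a state function; using a reversible isothermal path, ΔS_gas = nR ln(V₂/V₁) = 0.913 × 8.314 × ln(22.9/3.3) = 14.7 J/K.
The insulated surroundings exchange no heat, so ΔS_surr = 0 and ΔS_universe = ΔS_gas.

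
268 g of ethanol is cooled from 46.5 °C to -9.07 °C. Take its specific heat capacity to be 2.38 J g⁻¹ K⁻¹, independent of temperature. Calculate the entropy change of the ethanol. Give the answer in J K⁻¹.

In kelvin: T₁ = 319.65 K, T₂ = 264.08 K. ΔS = ∫dQ_rev/T = m c ln(T₂/T₁) = 268 × 2.38 × ln(264.08/319.65) = -122 J/K.

ΔS = -122 J/K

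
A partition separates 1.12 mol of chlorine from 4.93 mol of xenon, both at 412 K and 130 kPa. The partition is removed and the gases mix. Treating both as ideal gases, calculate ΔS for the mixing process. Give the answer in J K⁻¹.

Mole fractions: x_A = 1.12/6.05 = 0.185, x_B = 0.815.
ΔS_mix = −R(n_A ln x_A + n_B ln x_B) = −8.314 × (1.12 ln 0.185 + 4.93 ln 0.815) = 24.1 J/K.

ΔS_mix = 24.1 J/K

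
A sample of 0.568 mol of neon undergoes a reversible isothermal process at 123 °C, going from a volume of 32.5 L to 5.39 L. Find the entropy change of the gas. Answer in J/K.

For an isothermal ideal gas ΔS_gas = nR ln(V₂/V₁) = 0.568 × 8.314 × ln(5.39/32.5) = -8.48 J/K.

ΔS_gas = -8.48 J/K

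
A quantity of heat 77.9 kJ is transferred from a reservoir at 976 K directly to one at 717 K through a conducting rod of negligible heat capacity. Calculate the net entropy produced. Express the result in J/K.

ΔS_hot = −Q/T_H = −77900/976 = -79.82 J/K and ΔS_cold = +Q/T_C = 77900/717 = 108.6 J/K.
ΔS_total = -79.82 + 108.6 = 28.8 J/K, positive as the second law requires.

ΔS_total = 28.8 J/K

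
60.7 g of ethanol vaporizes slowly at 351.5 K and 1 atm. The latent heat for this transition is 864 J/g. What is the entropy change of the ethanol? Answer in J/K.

Heat absorbed by the substance: Q = mL = 60.7 × 864 = 52444.8 J.
At constant T, ΔS = Q_rev/T = 52444.8 / 351.5 = 149 J/K.

ΔS = 149 J/K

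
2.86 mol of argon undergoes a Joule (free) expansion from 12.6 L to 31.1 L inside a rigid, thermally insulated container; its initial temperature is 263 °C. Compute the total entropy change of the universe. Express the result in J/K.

ΔS_universe = 21.5 J/K

No heat is exchanged and no work is done, so the ideal-gas temperature stays constant.
Entropy is a state function; using a reversible isothermal path, ΔS_gas = nR ln(V₂/V₁) = 2.86 × 8.314 × ln(31.1/12.6) = 21.5 J/K.
The insulated surroundings exchange no heat, so ΔS_surr = 0 and ΔS_universe = ΔS_gas.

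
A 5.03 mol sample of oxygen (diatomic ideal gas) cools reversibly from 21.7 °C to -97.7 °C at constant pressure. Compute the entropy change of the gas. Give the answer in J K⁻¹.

In kelvin: T₁ = 294.85 K, T₂ = 175.45 K. At constant pressure, ΔS = nC_p ln(T₂/T₁) with C_p = 7R/2 = 29.1 J mol⁻¹ K⁻¹.
ΔS = 5.03 × 29.1 × ln(175.45/294.85) = -76 J/K.

ΔS = -76 J/K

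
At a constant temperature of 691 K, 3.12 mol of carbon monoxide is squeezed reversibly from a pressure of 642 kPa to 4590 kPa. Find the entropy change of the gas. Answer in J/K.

For an isothermal ideal gas ΔS_gas = nR ln(P₁/P₂) = 3.12 × 8.314 × ln(642/4590) = -51 J/K.

ΔS_gas = -51 J/K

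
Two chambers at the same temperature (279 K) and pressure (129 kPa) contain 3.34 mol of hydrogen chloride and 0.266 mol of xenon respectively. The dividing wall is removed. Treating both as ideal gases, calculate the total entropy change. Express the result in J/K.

Mole fractions: x_A = 3.34/3.61 = 0.926, x_B = 0.0738.
ΔS_mix = −R(n_A ln x_A + n_B ln x_B) = −8.314 × (3.34 ln 0.926 + 0.266 ln 0.0738) = 7.89 J/K.

ΔS_mix = 7.89 J/K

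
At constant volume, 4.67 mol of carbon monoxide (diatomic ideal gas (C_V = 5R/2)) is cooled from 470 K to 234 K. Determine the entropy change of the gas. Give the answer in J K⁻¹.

ΔS = -67.7 J/K

At constant volume, ΔS = nC_V ln(T₂/T₁) with C_V = 5R/2 = 20.79 J mol⁻¹ K⁻¹.
ΔS = 4.67 × 20.79 × ln(234/470) = -67.7 J/K.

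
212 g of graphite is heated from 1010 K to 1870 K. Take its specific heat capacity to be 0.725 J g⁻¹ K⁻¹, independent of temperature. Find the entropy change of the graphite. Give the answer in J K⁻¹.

ΔS = 94.7 J/K

ΔS = ∫dQ_rev/T = m c ln(T₂/T₁) = 212 × 0.725 × ln(1870/1010) = 94.7 J/K.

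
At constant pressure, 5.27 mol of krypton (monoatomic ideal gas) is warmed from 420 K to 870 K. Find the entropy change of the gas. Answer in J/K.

ΔS = 79.8 J/K

At constant pressure, ΔS = nC_p ln(T₂/T₁) with C_p = 5R/2 = 20.79 J mol⁻¹ K⁻¹.
ΔS = 5.27 × 20.79 × ln(870/420) = 79.8 J/K.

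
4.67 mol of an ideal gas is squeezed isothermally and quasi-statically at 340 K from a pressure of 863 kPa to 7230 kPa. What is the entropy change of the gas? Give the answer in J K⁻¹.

ΔS_gas = -82.5 J/K

For an isothermal ideal gas ΔS_gas = nR ln(P₁/P₂) = 4.67 × 8.314 × ln(863/7230) = -82.5 J/K.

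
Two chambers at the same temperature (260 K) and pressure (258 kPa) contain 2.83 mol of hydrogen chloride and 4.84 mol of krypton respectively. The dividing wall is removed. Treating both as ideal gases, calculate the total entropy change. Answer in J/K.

Mole fractions: x_A = 2.83/7.67 = 0.369, x_B = 0.631.
ΔS_mix = −R(n_A ln x_A + n_B ln x_B) = −8.314 × (2.83 ln 0.369 + 4.84 ln 0.631) = 42 J/K.

ΔS_mix = 42 J/K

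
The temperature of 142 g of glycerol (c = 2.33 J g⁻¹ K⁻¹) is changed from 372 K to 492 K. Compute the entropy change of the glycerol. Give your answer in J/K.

ΔS = ∫dQ_rev/T = m c ln(T₂/T₁) = 142 × 2.33 × ln(492/372) = 92.5 J/K.

ΔS = 92.5 J/K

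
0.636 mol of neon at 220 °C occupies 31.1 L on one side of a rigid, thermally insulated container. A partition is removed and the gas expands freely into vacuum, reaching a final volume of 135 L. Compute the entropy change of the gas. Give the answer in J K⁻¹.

No heat is exchanged and no work is done, so the ideal-gas temperature stays constant.
Entropy is a state function; using a reversible isothermal path, ΔS_gas = nR ln(V₂/V₁) = 0.636 × 8.314 × ln(135/31.1) = 7.76 J/K.

ΔS_gas = 7.76 J/K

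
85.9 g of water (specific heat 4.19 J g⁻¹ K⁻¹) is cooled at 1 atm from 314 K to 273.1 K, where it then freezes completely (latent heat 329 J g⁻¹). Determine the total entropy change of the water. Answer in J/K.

ΔS = -154 J/K

Cooling step: ΔS₁ = m c ln(T_tr/T_i) = 85.9 × 4.19 × ln(273.1/314) = -50.23 J/K.
Phase change: ΔS₂ = −mL/T_tr = −85.9 × 329 / 273.1 = -103.5 J/K.
ΔS_total = (-50.23) + (-103.5) = -154 J/K.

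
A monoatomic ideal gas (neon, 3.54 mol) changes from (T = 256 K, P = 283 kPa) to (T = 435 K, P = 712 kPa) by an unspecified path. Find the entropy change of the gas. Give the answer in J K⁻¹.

ΔS = nC_p ln(T₂/T₁) − nR ln(P₂/P₁), with C_p = 5R/2 = 20.79 J mol⁻¹ K⁻¹ for a monoatomic ideal gas.
ΔS = 3.54 × [20.79 × ln(435/256) − 8.314 × ln(712/283)] = 11.9 J/K.

ΔS = 11.9 J/K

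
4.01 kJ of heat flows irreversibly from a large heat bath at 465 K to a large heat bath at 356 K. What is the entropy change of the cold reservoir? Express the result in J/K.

ΔS_cold = 11.3 J/K

The cold reservoir gains heat Q, so ΔS_cold = +Q/T_C = 4010/356 = 11.3 J/K.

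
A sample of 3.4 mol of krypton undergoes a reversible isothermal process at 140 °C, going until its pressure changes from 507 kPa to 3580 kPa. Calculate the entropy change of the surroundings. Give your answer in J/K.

For an isothermal ideal gas ΔS_gas = nR ln(P₁/P₂) = 3.4 × 8.314 × ln(507/3580) = -55.3 J/K.
The process is reversible, so ΔS_surr = −ΔS_gas = 55.3 J/K and ΔS_universe = 0.

ΔS_surr = 55.3 J/K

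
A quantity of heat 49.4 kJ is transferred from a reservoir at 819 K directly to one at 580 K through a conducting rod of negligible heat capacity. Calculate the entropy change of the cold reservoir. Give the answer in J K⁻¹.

The cold reservoir gains heat Q, so ΔS_cold = +Q/T_C = 49400/580 = 85.2 J/K.

ΔS_cold = 85.2 J/K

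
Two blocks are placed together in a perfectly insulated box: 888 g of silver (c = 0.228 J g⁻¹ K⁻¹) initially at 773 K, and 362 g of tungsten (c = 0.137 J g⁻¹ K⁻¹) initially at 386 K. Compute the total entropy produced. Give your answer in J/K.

Energy balance: T_f = (m₁c₁T₁ + m₂c₂T₂)/(m₁c₁ + m₂c₂) = 696.86 K.
ΔS₁ = m₁c₁ ln(T_f/T₁) = 202.464 × ln(696.86/773) = -21 J/K.
ΔS₂ = m₂c₂ ln(T_f/T₂) = 49.594 × ln(696.86/386) = 29.3 J/K.
ΔS_total = -21 + 29.3 = 8.3 J/K.

ΔS_total = 8.3 J/K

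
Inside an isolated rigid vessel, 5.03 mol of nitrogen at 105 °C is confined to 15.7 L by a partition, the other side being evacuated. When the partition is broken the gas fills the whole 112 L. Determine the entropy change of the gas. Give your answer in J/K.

ΔS_gas = 82.2 J/K

For an ideal gas in free expansion Q = 0 and W = 0, so T is unchanged.
Entropy is a state function; using a reversible isothermal path, ΔS_gas = nR ln(V₂/V₁) = 5.03 × 8.314 × ln(112/15.7) = 82.2 J/K.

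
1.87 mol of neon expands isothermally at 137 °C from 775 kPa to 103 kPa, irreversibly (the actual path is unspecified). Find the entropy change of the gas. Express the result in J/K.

ΔS_gas = 31.4 J/K

Entropy is a state function, so ΔS_gas depends only on the end states.
For an isothermal ideal gas ΔS_gas = nR ln(P₁/P₂) = 1.87 × 8.314 × ln(775/103) = 31.4 J/K.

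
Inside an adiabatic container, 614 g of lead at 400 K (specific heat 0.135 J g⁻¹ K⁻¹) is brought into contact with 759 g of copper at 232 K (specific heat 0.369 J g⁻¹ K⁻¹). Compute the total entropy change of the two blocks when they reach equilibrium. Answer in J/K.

Energy balance: T_f = (m₁c₁T₁ + m₂c₂T₂)/(m₁c₁ + m₂c₂) = 270.37 K.
ΔS₁ = m₁c₁ ln(T_f/T₁) = 82.89 × ln(270.37/400) = -32.47 J/K.
ΔS₂ = m₂c₂ ln(T_f/T₂) = 280.071 × ln(270.37/232) = 42.86 J/K.
ΔS_total = -32.47 + 42.86 = 10.4 J/K.

ΔS_total = 10.4 J/K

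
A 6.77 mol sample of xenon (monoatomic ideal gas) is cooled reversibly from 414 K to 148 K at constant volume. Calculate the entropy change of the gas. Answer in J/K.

ΔS = -86.8 J/K

At constant volume, ΔS = nC_V ln(T₂/T₁) with C_V = 3R/2 = 12.47 J mol⁻¹ K⁻¹.
ΔS = 6.77 × 12.47 × ln(148/414) = -86.8 J/K.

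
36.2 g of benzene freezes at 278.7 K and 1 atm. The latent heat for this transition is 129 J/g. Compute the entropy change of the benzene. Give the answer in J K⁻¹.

Heat released by the substance: Q = −mL = −36.2 × 129 = −4669.8 J.
At constant T, ΔS = Q_rev/T = −4669.8 / 278.7 = -16.8 J/K.

ΔS = -16.8 J/K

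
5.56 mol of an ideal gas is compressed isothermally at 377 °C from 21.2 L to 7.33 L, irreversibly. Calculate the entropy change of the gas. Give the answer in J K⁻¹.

Entropy is a state function, so ΔS_gas depends only on the end states.
For an isothermal ideal gas ΔS_gas = nR ln(V₂/V₁) = 5.56 × 8.314 × ln(7.33/21.2) = -49.1 J/K.

ΔS_gas = -49.1 J/K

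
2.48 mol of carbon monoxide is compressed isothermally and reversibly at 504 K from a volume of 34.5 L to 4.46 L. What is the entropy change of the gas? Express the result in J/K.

ΔS_gas = -42.2 J/K

For an isothermal ideal gas ΔS_gas = nR ln(V₂/V₁) = 2.48 × 8.314 × ln(4.46/34.5) = -42.2 J/K.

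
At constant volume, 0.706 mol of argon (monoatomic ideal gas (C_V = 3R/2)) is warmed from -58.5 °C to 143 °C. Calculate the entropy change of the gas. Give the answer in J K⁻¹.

In kelvin: T₁ = 214.65 K, T₂ = 416.15 K. At constant volume, ΔS = nC_V ln(T₂/T₁) with C_V = 3R/2 = 12.47 J mol⁻¹ K⁻¹.
ΔS = 0.706 × 12.47 × ln(416.15/214.65) = 5.83 J/K.

ΔS = 5.83 J/K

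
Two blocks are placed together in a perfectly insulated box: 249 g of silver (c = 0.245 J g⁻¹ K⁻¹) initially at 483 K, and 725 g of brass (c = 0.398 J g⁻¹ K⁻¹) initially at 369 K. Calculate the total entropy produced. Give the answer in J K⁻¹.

Energy balance: T_f = (m₁c₁T₁ + m₂c₂T₂)/(m₁c₁ + m₂c₂) = 388.9 K.
ΔS₁ = m₁c₁ ln(T_f/T₁) = 61.005 × ln(388.9/483) = -13.22 J/K.
ΔS₂ = m₂c₂ ln(T_f/T₂) = 288.55 × ln(388.9/369) = 15.15 J/K.
ΔS_total = -13.22 + 15.15 = 1.93 J/K.

ΔS_total = 1.93 J/K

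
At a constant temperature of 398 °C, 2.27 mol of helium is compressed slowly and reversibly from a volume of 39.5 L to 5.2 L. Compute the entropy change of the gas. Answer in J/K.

ΔS_gas = -38.3 J/K

For an isothermal ideal gas ΔS_gas = nR ln(V₂/V₁) = 2.27 × 8.314 × ln(5.2/39.5) = -38.3 J/K.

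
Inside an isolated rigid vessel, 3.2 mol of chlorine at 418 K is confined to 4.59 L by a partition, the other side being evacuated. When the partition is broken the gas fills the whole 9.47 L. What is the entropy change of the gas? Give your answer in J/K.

ΔS_gas = 19.3 J/K

No heat is exchanged and no work is done, so the ideal-gas temperature stays constant.
Entropy is a state function; using a reversible isothermal path, ΔS_gas = nR ln(V₂/V₁) = 3.2 × 8.314 × ln(9.47/4.59) = 19.3 J/K.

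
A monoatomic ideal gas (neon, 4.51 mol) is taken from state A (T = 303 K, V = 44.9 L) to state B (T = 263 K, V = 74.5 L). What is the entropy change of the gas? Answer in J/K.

ΔS = 11 J/K

Entropy is a state function: ΔS = nC_V ln(T₂/T₁) + nR ln(V₂/V₁), with C_V = 3R/2 = 12.47 J mol⁻¹ K⁻¹ for a monoatomic ideal gas.
ΔS = 4.51 × [12.47 × ln(263/303) + 8.314 × ln(74.5/44.9)] = 11 J/K.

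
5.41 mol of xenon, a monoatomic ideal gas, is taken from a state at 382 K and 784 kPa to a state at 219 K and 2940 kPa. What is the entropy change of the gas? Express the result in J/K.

ΔS = nC_p ln(T₂/T₁) − nR ln(P₂/P₁), with C_p = 5R/2 = 20.79 J mol⁻¹ K⁻¹ for a monoatomic ideal gas.
ΔS = 5.41 × [20.79 × ln(219/382) − 8.314 × ln(2940/784)] = -122 J/K.

ΔS = -122 J/K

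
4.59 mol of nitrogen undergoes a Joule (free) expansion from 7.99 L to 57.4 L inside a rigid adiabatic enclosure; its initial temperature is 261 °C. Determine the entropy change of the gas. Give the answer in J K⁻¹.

ΔS_gas = 75.2 J/K

No heat is exchanged and no work is done, so the ideal-gas temperature stays constant.
Entropy is a state function; using a reversible isothermal path, ΔS_gas = nR ln(V₂/V₁) = 4.59 × 8.314 × ln(57.4/7.99) = 75.2 J/K.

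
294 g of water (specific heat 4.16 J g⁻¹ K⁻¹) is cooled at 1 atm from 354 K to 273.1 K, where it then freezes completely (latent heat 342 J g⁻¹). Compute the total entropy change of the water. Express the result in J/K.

ΔS = -686 J/K

Cooling step: ΔS₁ = m c ln(T_tr/T_i) = 294 × 4.16 × ln(273.1/354) = -317.3 J/K.
Phase change: ΔS₂ = −mL/T_tr = −294 × 342 / 273.1 = -368.2 J/K.
ΔS_total = (-317.3) + (-368.2) = -686 J/K.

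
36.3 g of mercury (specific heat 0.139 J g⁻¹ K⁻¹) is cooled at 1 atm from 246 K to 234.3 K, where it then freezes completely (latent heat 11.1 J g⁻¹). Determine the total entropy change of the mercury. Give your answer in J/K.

Cooling step: ΔS₁ = m c ln(T_tr/T_i) = 36.3 × 0.139 × ln(234.3/246) = -0.2459 J/K.
Phase change: ΔS₂ = −mL/T_tr = −36.3 × 11.1 / 234.3 = -1.72 J/K.
ΔS_total = (-0.2459) + (-1.72) = -1.97 J/K.

ΔS = -1.97 J/K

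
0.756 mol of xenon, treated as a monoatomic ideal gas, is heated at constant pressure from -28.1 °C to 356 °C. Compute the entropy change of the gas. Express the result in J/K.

In kelvin: T₁ = 245.05 K, T₂ = 629.15 K. At constant pressure, ΔS = nC_p ln(T₂/T₁) with C_p = 5R/2 = 20.79 J mol⁻¹ K⁻¹.
ΔS = 0.756 × 20.79 × ln(629.15/245.05) = 14.8 J/K.

ΔS = 14.8 J/K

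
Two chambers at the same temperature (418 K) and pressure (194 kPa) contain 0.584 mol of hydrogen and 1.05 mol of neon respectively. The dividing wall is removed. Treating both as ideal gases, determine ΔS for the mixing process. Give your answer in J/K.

ΔS_mix = 8.86 J/K

Mole fractions: x_A = 0.584/1.63 = 0.357, x_B = 0.643.
ΔS_mix = −R(n_A ln x_A + n_B ln x_B) = −8.314 × (0.584 ln 0.357 + 1.05 ln 0.643) = 8.86 J/K.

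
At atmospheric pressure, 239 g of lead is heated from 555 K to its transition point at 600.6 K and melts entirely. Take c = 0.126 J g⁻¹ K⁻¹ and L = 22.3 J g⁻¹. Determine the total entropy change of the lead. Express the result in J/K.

Warming step: ΔS₁ = m c ln(T_tr/T_i) = 239 × 0.126 × ln(600.6/555) = 2.378 J/K.
Phase change: ΔS₂ = +mL/T_tr = 239 × 22.3 / 600.6 = 8.874 J/K.
ΔS_total = (2.378) + (8.874) = 11.3 J/K.

ΔS = 11.3 J/K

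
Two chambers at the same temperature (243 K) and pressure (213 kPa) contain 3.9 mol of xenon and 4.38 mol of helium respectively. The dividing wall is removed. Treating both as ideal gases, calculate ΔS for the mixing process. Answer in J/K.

ΔS_mix = 47.6 J/K

Mole fractions: x_A = 3.9/8.28 = 0.471, x_B = 0.529.
ΔS_mix = −R(n_A ln x_A + n_B ln x_B) = −8.314 × (3.9 ln 0.471 + 4.38 ln 0.529) = 47.6 J/K.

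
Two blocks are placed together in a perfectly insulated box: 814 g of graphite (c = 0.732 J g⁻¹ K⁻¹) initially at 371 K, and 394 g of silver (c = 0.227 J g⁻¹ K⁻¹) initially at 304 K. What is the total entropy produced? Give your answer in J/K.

ΔS_total = 1.47 J/K

Energy balance: T_f = (m₁c₁T₁ + m₂c₂T₂)/(m₁c₁ + m₂c₂) = 362.26 K.
ΔS₁ = m₁c₁ ln(T_f/T₁) = 595.848 × ln(362.26/371) = -14.21 J/K.
ΔS₂ = m₂c₂ ln(T_f/T₂) = 89.438 × ln(362.26/304) = 15.68 J/K.
ΔS_total = -14.21 + 15.68 = 1.47 J/K.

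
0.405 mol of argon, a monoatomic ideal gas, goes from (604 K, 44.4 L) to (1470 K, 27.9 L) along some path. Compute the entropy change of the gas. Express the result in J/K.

ΔS = 2.93 J/K

Entropy is a state function: ΔS = nC_V ln(T₂/T₁) + nR ln(V₂/V₁), with C_V = 3R/2 = 12.47 J mol⁻¹ K⁻¹ for a monoatomic ideal gas.
ΔS = 0.405 × [12.47 × ln(1470/604) + 8.314 × ln(27.9/44.4)] = 2.93 J/K.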